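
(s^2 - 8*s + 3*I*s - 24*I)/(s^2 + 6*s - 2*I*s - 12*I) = (s^2 + s*(-8 + 3*I) - 24*I)/(s^2 + 2*s*(3 - I) - 12*I)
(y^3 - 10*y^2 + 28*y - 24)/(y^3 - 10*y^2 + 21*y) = (y^3 - 10*y^2 + 28*y - 24)/(y*(y^2 - 10*y + 21))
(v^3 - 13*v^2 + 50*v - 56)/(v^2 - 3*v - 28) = (v^2 - 6*v + 8)/(v + 4)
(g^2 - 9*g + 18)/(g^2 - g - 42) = (-g^2 + 9*g - 18)/(-g^2 + g + 42)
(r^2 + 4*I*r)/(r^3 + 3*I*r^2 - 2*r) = (r + 4*I)/(r^2 + 3*I*r - 2)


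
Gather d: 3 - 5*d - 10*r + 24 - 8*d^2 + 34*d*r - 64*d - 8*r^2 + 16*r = -8*d^2 + d*(34*r - 69) - 8*r^2 + 6*r + 27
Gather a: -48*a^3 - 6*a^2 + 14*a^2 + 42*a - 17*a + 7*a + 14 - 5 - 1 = -48*a^3 + 8*a^2 + 32*a + 8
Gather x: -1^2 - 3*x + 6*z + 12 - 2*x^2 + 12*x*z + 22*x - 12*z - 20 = -2*x^2 + x*(12*z + 19) - 6*z - 9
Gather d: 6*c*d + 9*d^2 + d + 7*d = 9*d^2 + d*(6*c + 8)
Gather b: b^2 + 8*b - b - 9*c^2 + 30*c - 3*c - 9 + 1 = b^2 + 7*b - 9*c^2 + 27*c - 8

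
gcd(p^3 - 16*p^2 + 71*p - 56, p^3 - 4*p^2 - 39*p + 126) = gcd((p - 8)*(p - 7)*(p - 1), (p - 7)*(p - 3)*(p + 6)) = p - 7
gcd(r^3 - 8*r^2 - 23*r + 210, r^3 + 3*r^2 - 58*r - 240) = r + 5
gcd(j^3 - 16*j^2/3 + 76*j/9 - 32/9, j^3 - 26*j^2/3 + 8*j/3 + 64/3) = j - 2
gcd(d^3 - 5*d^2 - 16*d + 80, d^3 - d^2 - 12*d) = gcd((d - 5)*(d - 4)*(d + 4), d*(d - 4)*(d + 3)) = d - 4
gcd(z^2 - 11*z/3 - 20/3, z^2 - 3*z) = 1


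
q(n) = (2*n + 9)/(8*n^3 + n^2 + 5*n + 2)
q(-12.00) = 0.00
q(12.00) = 0.00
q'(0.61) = -2.68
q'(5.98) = -0.00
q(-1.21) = -0.39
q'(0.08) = -7.55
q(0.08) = 3.80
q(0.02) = 4.30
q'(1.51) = -0.44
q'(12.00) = 0.00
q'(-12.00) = 0.00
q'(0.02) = -9.39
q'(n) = (2*n + 9)*(-24*n^2 - 2*n - 5)/(8*n^3 + n^2 + 5*n + 2)^2 + 2/(8*n^3 + n^2 + 5*n + 2)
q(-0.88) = -1.02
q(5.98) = 0.01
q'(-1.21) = -1.00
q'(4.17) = -0.02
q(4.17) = 0.03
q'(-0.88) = -3.44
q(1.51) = 0.31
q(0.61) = 1.41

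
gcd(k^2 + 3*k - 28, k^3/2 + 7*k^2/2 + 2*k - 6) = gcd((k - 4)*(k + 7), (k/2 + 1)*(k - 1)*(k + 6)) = 1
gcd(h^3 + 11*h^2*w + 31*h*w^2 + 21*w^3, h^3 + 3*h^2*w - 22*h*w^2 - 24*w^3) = h + w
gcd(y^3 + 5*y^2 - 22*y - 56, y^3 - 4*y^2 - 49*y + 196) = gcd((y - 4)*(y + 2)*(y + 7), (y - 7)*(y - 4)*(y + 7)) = y^2 + 3*y - 28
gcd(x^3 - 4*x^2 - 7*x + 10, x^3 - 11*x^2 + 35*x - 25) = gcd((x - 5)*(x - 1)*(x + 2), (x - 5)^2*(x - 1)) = x^2 - 6*x + 5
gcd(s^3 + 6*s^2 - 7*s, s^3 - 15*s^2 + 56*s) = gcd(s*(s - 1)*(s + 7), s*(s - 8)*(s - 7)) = s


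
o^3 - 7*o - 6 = (o - 3)*(o + 1)*(o + 2)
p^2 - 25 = (p - 5)*(p + 5)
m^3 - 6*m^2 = m^2*(m - 6)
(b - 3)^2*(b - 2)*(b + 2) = b^4 - 6*b^3 + 5*b^2 + 24*b - 36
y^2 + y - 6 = (y - 2)*(y + 3)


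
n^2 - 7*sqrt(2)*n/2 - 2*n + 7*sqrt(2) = (n - 2)*(n - 7*sqrt(2)/2)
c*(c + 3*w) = c^2 + 3*c*w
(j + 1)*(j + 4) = j^2 + 5*j + 4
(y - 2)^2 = y^2 - 4*y + 4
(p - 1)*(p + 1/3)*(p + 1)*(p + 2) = p^4 + 7*p^3/3 - p^2/3 - 7*p/3 - 2/3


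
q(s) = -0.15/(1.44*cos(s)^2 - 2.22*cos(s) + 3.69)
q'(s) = -0.15*(2.88*sin(s)*cos(s) - 2.22*sin(s))/(1.44*cos(s)^2 - 2.22*cos(s) + 3.69)^2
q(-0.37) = -0.05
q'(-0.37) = 0.00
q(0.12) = -0.05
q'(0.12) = -0.00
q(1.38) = -0.05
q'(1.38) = 0.02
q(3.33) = -0.02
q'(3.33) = -0.00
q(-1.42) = -0.04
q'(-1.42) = -0.02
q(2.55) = -0.02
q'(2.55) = 0.01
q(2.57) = -0.02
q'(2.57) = 0.01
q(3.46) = -0.02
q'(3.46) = -0.00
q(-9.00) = -0.02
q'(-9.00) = -0.00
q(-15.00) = -0.02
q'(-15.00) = -0.01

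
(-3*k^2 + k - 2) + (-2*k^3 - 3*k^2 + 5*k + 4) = -2*k^3 - 6*k^2 + 6*k + 2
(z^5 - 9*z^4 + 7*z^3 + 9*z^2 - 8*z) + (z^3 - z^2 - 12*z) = z^5 - 9*z^4 + 8*z^3 + 8*z^2 - 20*z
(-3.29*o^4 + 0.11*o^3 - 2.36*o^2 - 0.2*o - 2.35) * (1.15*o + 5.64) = -3.7835*o^5 - 18.4291*o^4 - 2.0936*o^3 - 13.5404*o^2 - 3.8305*o - 13.254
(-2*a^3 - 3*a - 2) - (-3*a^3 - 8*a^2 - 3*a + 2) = a^3 + 8*a^2 - 4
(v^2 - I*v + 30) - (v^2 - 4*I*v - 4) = 3*I*v + 34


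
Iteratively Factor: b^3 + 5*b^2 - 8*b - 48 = (b + 4)*(b^2 + b - 12) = (b - 3)*(b + 4)*(b + 4)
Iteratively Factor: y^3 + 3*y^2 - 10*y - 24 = (y + 4)*(y^2 - y - 6) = (y + 2)*(y + 4)*(y - 3)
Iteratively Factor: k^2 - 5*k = (k)*(k - 5)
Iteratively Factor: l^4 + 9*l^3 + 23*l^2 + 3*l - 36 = (l - 1)*(l^3 + 10*l^2 + 33*l + 36) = (l - 1)*(l + 3)*(l^2 + 7*l + 12) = (l - 1)*(l + 3)^2*(l + 4)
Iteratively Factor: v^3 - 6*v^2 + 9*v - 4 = (v - 1)*(v^2 - 5*v + 4) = (v - 1)^2*(v - 4)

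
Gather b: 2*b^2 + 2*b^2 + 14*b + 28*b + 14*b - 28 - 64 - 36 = 4*b^2 + 56*b - 128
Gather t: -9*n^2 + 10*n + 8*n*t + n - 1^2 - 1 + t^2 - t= -9*n^2 + 11*n + t^2 + t*(8*n - 1) - 2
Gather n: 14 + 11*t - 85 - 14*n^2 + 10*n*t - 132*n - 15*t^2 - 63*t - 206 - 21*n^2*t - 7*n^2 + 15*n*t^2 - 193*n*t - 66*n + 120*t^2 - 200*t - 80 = n^2*(-21*t - 21) + n*(15*t^2 - 183*t - 198) + 105*t^2 - 252*t - 357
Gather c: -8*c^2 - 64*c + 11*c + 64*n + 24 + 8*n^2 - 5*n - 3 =-8*c^2 - 53*c + 8*n^2 + 59*n + 21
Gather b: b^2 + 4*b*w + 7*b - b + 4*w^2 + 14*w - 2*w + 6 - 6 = b^2 + b*(4*w + 6) + 4*w^2 + 12*w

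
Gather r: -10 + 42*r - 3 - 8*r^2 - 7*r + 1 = -8*r^2 + 35*r - 12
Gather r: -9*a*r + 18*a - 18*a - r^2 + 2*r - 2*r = -9*a*r - r^2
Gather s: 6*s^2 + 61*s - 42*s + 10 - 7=6*s^2 + 19*s + 3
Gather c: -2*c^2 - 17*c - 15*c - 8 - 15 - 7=-2*c^2 - 32*c - 30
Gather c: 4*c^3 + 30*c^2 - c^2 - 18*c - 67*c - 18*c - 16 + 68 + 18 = 4*c^3 + 29*c^2 - 103*c + 70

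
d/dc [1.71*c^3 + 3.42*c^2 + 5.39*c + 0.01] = 5.13*c^2 + 6.84*c + 5.39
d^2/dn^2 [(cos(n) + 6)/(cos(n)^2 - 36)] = (sin(n)^2 - 6*cos(n) + 1)/(cos(n) - 6)^3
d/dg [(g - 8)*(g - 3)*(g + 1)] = 3*g^2 - 20*g + 13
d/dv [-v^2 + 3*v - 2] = 3 - 2*v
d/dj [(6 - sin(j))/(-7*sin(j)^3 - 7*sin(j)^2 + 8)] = (-14*sin(j)^3 + 119*sin(j)^2 + 84*sin(j) - 8)*cos(j)/(7*sin(j)^3 + 7*sin(j)^2 - 8)^2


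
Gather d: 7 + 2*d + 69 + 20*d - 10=22*d + 66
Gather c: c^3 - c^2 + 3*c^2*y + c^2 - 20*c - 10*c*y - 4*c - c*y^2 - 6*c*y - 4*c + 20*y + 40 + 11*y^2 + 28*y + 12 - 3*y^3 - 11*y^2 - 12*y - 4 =c^3 + 3*c^2*y + c*(-y^2 - 16*y - 28) - 3*y^3 + 36*y + 48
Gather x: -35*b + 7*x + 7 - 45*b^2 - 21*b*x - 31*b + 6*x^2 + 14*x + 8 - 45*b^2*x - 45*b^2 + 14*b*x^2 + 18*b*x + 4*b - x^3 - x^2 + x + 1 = -90*b^2 - 62*b - x^3 + x^2*(14*b + 5) + x*(-45*b^2 - 3*b + 22) + 16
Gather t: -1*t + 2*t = t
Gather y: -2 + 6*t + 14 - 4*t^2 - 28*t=-4*t^2 - 22*t + 12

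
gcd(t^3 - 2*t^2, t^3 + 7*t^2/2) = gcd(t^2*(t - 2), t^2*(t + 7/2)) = t^2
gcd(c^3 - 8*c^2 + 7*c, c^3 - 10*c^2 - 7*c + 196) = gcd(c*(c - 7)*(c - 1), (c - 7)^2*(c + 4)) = c - 7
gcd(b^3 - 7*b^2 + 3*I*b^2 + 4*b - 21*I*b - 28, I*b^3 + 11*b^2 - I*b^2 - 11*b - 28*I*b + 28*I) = 1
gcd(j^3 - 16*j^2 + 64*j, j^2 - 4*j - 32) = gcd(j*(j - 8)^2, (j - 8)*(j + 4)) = j - 8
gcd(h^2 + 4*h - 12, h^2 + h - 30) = h + 6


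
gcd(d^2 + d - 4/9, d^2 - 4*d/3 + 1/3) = d - 1/3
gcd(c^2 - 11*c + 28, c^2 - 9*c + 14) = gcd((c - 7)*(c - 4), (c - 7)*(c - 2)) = c - 7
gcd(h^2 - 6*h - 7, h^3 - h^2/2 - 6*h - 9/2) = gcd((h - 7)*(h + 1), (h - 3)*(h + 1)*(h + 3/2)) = h + 1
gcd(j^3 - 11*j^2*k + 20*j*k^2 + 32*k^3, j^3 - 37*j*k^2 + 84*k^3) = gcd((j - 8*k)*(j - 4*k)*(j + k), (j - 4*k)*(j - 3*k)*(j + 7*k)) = j - 4*k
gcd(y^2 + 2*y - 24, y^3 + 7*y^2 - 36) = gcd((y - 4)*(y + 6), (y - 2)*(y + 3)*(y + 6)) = y + 6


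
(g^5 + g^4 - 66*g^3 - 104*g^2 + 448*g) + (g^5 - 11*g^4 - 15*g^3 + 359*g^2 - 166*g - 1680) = 2*g^5 - 10*g^4 - 81*g^3 + 255*g^2 + 282*g - 1680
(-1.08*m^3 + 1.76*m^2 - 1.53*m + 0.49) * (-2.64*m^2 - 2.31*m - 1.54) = 2.8512*m^5 - 2.1516*m^4 + 1.6368*m^3 - 0.4697*m^2 + 1.2243*m - 0.7546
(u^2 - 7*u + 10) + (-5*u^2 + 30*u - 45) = -4*u^2 + 23*u - 35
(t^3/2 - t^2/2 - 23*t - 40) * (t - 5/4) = t^4/2 - 9*t^3/8 - 179*t^2/8 - 45*t/4 + 50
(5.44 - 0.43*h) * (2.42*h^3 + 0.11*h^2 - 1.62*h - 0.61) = -1.0406*h^4 + 13.1175*h^3 + 1.295*h^2 - 8.5505*h - 3.3184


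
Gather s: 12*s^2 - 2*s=12*s^2 - 2*s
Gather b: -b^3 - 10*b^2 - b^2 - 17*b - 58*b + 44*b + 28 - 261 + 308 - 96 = -b^3 - 11*b^2 - 31*b - 21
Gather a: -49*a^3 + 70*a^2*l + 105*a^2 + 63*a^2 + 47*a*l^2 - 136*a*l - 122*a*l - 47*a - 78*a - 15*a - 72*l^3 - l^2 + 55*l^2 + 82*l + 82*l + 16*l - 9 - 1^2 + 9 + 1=-49*a^3 + a^2*(70*l + 168) + a*(47*l^2 - 258*l - 140) - 72*l^3 + 54*l^2 + 180*l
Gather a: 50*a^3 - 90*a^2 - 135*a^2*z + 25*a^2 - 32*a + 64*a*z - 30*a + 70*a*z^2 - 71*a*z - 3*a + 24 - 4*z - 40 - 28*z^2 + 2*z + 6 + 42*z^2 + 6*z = 50*a^3 + a^2*(-135*z - 65) + a*(70*z^2 - 7*z - 65) + 14*z^2 + 4*z - 10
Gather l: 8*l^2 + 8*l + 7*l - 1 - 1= 8*l^2 + 15*l - 2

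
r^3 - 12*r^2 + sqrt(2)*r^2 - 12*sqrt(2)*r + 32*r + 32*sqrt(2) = (r - 8)*(r - 4)*(r + sqrt(2))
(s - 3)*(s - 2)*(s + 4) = s^3 - s^2 - 14*s + 24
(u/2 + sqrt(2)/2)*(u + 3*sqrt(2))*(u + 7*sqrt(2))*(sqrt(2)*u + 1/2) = sqrt(2)*u^4/2 + 45*u^3/4 + 135*sqrt(2)*u^2/4 + 115*u/2 + 21*sqrt(2)/2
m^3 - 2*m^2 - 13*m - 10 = (m - 5)*(m + 1)*(m + 2)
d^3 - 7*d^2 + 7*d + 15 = (d - 5)*(d - 3)*(d + 1)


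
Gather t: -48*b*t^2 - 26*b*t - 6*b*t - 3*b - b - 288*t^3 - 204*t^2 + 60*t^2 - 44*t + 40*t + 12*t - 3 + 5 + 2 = -4*b - 288*t^3 + t^2*(-48*b - 144) + t*(8 - 32*b) + 4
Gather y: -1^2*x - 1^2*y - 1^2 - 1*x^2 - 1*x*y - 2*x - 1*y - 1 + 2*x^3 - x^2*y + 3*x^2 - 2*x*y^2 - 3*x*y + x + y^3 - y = 2*x^3 + 2*x^2 - 2*x*y^2 - 2*x + y^3 + y*(-x^2 - 4*x - 3) - 2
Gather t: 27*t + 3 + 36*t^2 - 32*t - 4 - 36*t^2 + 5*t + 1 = 0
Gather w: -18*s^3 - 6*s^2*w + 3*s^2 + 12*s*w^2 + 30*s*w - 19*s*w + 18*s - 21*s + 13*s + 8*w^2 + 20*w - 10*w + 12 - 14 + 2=-18*s^3 + 3*s^2 + 10*s + w^2*(12*s + 8) + w*(-6*s^2 + 11*s + 10)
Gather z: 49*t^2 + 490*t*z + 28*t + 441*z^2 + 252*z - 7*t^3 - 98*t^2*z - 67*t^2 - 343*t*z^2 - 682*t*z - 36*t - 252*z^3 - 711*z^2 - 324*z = -7*t^3 - 18*t^2 - 8*t - 252*z^3 + z^2*(-343*t - 270) + z*(-98*t^2 - 192*t - 72)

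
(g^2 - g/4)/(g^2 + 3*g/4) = (4*g - 1)/(4*g + 3)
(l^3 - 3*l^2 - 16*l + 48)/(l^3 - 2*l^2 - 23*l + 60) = (l + 4)/(l + 5)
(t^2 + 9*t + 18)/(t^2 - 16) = (t^2 + 9*t + 18)/(t^2 - 16)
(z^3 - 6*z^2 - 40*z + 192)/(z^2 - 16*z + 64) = (z^2 + 2*z - 24)/(z - 8)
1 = 1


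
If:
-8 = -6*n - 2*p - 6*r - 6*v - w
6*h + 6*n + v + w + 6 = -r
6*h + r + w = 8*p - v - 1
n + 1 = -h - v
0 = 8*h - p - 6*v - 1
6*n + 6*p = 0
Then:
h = -45/28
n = 5/2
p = -5/2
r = 527/140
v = -53/28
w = -463/35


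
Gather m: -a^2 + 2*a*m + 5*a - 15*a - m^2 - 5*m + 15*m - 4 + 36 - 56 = -a^2 - 10*a - m^2 + m*(2*a + 10) - 24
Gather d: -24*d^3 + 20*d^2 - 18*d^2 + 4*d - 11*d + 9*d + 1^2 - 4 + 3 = -24*d^3 + 2*d^2 + 2*d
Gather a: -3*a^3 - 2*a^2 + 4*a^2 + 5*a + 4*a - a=-3*a^3 + 2*a^2 + 8*a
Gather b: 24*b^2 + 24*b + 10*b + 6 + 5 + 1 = 24*b^2 + 34*b + 12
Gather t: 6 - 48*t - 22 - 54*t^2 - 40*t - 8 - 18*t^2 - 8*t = -72*t^2 - 96*t - 24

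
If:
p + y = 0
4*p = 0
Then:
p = 0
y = 0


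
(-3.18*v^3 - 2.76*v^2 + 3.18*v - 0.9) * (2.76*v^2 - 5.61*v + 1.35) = -8.7768*v^5 + 10.2222*v^4 + 19.9674*v^3 - 24.0498*v^2 + 9.342*v - 1.215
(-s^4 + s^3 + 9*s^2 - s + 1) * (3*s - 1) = -3*s^5 + 4*s^4 + 26*s^3 - 12*s^2 + 4*s - 1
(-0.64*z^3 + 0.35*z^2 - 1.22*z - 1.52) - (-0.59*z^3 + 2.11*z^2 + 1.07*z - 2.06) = -0.05*z^3 - 1.76*z^2 - 2.29*z + 0.54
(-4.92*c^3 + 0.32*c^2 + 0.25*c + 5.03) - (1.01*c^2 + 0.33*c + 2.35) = -4.92*c^3 - 0.69*c^2 - 0.08*c + 2.68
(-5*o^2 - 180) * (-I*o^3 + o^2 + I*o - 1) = 5*I*o^5 - 5*o^4 + 175*I*o^3 - 175*o^2 - 180*I*o + 180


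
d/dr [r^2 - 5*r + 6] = 2*r - 5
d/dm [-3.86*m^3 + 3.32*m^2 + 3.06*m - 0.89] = -11.58*m^2 + 6.64*m + 3.06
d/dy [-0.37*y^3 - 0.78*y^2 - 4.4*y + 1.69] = -1.11*y^2 - 1.56*y - 4.4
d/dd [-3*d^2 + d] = 1 - 6*d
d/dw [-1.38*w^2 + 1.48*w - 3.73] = 1.48 - 2.76*w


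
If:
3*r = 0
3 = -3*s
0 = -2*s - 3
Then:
No Solution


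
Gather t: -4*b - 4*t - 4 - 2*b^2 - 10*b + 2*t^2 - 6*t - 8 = -2*b^2 - 14*b + 2*t^2 - 10*t - 12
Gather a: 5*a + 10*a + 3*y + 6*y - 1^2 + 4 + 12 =15*a + 9*y + 15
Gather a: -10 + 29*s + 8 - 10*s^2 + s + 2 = -10*s^2 + 30*s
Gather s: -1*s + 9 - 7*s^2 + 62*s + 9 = -7*s^2 + 61*s + 18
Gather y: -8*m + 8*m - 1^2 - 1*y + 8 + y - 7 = 0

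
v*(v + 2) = v^2 + 2*v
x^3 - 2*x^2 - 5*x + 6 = (x - 3)*(x - 1)*(x + 2)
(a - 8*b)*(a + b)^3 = a^4 - 5*a^3*b - 21*a^2*b^2 - 23*a*b^3 - 8*b^4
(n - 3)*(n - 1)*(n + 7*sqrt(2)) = n^3 - 4*n^2 + 7*sqrt(2)*n^2 - 28*sqrt(2)*n + 3*n + 21*sqrt(2)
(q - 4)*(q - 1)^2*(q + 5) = q^4 - q^3 - 21*q^2 + 41*q - 20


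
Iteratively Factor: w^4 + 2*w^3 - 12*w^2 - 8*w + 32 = (w + 4)*(w^3 - 2*w^2 - 4*w + 8) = (w - 2)*(w + 4)*(w^2 - 4) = (w - 2)*(w + 2)*(w + 4)*(w - 2)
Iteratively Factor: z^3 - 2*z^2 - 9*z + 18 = (z - 3)*(z^2 + z - 6) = (z - 3)*(z + 3)*(z - 2)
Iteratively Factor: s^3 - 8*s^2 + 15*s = (s - 5)*(s^2 - 3*s) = s*(s - 5)*(s - 3)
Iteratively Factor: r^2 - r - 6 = (r + 2)*(r - 3)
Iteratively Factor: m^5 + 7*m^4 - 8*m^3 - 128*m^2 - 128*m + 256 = (m + 4)*(m^4 + 3*m^3 - 20*m^2 - 48*m + 64) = (m + 4)^2*(m^3 - m^2 - 16*m + 16) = (m - 1)*(m + 4)^2*(m^2 - 16) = (m - 4)*(m - 1)*(m + 4)^2*(m + 4)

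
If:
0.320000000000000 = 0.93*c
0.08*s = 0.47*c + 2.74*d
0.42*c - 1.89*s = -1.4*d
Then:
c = 0.34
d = -0.06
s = 0.03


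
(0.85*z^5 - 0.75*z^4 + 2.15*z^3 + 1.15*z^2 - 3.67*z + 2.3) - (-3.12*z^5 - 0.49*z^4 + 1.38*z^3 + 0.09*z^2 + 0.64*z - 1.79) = 3.97*z^5 - 0.26*z^4 + 0.77*z^3 + 1.06*z^2 - 4.31*z + 4.09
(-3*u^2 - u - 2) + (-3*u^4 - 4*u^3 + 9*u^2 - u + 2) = -3*u^4 - 4*u^3 + 6*u^2 - 2*u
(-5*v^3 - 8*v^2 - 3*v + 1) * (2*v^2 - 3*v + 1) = -10*v^5 - v^4 + 13*v^3 + 3*v^2 - 6*v + 1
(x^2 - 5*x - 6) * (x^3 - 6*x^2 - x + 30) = x^5 - 11*x^4 + 23*x^3 + 71*x^2 - 144*x - 180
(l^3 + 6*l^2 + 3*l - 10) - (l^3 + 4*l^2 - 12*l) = 2*l^2 + 15*l - 10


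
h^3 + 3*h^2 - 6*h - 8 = (h - 2)*(h + 1)*(h + 4)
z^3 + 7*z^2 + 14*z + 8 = (z + 1)*(z + 2)*(z + 4)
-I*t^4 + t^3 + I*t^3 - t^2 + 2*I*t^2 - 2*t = t*(t - 2)*(t + 1)*(-I*t + 1)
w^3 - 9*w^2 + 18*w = w*(w - 6)*(w - 3)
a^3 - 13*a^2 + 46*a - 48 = (a - 8)*(a - 3)*(a - 2)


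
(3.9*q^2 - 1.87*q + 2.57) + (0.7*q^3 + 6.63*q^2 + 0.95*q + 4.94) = 0.7*q^3 + 10.53*q^2 - 0.92*q + 7.51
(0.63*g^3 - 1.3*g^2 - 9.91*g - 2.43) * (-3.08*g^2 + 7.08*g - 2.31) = -1.9404*g^5 + 8.4644*g^4 + 19.8635*g^3 - 59.6754*g^2 + 5.6877*g + 5.6133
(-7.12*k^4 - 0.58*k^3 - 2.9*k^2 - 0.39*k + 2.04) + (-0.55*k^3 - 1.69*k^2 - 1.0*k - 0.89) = -7.12*k^4 - 1.13*k^3 - 4.59*k^2 - 1.39*k + 1.15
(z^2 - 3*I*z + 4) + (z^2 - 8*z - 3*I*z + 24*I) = 2*z^2 - 8*z - 6*I*z + 4 + 24*I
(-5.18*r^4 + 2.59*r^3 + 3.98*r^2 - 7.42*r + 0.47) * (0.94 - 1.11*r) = 5.7498*r^5 - 7.7441*r^4 - 1.9832*r^3 + 11.9774*r^2 - 7.4965*r + 0.4418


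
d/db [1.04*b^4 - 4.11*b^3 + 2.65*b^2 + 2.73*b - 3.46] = 4.16*b^3 - 12.33*b^2 + 5.3*b + 2.73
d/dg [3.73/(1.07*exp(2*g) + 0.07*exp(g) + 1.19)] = (-7.9822*exp(g) - 0.2611)*exp(g)/(1.07*exp(2*g) + 0.07*exp(g) + 1.19)^2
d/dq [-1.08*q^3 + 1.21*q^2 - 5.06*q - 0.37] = -3.24*q^2 + 2.42*q - 5.06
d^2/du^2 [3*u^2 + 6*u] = 6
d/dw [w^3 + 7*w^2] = w*(3*w + 14)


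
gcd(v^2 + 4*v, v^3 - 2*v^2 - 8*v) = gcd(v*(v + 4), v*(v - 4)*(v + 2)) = v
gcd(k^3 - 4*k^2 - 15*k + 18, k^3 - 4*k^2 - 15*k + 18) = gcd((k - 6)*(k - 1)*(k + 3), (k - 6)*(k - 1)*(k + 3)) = k^3 - 4*k^2 - 15*k + 18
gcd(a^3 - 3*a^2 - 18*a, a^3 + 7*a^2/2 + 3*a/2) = a^2 + 3*a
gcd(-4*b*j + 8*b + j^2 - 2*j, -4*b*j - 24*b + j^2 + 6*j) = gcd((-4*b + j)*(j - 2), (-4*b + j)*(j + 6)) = 4*b - j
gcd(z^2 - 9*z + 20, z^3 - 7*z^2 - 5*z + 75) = z - 5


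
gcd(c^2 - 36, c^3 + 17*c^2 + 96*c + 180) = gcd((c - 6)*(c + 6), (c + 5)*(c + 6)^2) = c + 6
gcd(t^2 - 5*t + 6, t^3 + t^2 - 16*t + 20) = t - 2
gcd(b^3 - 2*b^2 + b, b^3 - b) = b^2 - b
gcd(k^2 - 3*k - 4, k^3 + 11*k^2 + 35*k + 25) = k + 1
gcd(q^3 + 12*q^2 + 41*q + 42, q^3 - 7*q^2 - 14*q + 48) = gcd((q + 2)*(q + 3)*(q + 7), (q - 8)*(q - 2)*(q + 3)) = q + 3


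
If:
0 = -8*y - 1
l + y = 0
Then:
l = 1/8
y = -1/8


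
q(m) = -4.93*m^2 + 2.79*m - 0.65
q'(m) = 2.79 - 9.86*m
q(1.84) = -12.21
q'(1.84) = -15.35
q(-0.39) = -2.49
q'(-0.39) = 6.64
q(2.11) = -16.71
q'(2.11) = -18.01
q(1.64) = -9.33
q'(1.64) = -13.38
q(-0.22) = -1.50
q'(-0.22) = 4.96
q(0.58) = -0.69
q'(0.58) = -2.93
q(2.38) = -21.94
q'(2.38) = -20.68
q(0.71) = -1.15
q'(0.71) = -4.21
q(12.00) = -677.09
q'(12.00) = -115.53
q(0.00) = -0.65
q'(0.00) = 2.79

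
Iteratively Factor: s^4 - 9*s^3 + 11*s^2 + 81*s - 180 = (s - 3)*(s^3 - 6*s^2 - 7*s + 60) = (s - 5)*(s - 3)*(s^2 - s - 12) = (s - 5)*(s - 3)*(s + 3)*(s - 4)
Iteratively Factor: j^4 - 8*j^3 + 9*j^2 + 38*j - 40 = (j - 5)*(j^3 - 3*j^2 - 6*j + 8) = (j - 5)*(j - 4)*(j^2 + j - 2) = (j - 5)*(j - 4)*(j - 1)*(j + 2)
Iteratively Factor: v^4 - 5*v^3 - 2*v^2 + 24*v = (v)*(v^3 - 5*v^2 - 2*v + 24) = v*(v + 2)*(v^2 - 7*v + 12) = v*(v - 3)*(v + 2)*(v - 4)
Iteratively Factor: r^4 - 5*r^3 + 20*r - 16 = (r + 2)*(r^3 - 7*r^2 + 14*r - 8) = (r - 1)*(r + 2)*(r^2 - 6*r + 8) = (r - 2)*(r - 1)*(r + 2)*(r - 4)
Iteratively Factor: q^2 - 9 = (q - 3)*(q + 3)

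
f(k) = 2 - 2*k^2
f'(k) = -4*k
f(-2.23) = -7.95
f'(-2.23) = 8.92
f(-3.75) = -26.12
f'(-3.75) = 15.00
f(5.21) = -52.29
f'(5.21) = -20.84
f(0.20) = 1.92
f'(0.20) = -0.80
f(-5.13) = -50.63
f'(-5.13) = 20.52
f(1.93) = -5.45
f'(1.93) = -7.72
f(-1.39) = -1.86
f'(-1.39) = 5.56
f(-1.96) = -5.68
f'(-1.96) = 7.84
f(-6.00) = -70.00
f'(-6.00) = 24.00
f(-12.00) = -286.00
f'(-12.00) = 48.00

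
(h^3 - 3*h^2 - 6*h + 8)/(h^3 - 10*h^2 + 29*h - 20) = (h + 2)/(h - 5)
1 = 1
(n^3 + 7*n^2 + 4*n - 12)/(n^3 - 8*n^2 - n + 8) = (n^2 + 8*n + 12)/(n^2 - 7*n - 8)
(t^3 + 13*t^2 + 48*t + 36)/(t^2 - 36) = (t^2 + 7*t + 6)/(t - 6)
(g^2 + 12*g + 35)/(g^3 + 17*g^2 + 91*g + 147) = (g + 5)/(g^2 + 10*g + 21)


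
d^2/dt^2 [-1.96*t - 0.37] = 0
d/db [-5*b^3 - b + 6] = -15*b^2 - 1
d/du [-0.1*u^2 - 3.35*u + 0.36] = -0.2*u - 3.35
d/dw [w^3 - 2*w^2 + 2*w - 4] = 3*w^2 - 4*w + 2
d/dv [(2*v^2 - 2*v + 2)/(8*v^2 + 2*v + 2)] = (5*v^2 - 6*v - 2)/(16*v^4 + 8*v^3 + 9*v^2 + 2*v + 1)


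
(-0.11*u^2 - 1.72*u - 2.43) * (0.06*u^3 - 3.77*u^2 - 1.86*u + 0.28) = -0.0066*u^5 + 0.3115*u^4 + 6.5432*u^3 + 12.3295*u^2 + 4.0382*u - 0.6804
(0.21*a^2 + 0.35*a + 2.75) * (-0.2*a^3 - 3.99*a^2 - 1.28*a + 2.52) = -0.042*a^5 - 0.9079*a^4 - 2.2153*a^3 - 10.8913*a^2 - 2.638*a + 6.93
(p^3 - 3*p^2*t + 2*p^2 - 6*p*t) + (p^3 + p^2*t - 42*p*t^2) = 2*p^3 - 2*p^2*t + 2*p^2 - 42*p*t^2 - 6*p*t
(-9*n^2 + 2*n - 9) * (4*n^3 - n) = -36*n^5 + 8*n^4 - 27*n^3 - 2*n^2 + 9*n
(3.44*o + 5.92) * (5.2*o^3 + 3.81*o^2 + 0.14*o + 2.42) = 17.888*o^4 + 43.8904*o^3 + 23.0368*o^2 + 9.1536*o + 14.3264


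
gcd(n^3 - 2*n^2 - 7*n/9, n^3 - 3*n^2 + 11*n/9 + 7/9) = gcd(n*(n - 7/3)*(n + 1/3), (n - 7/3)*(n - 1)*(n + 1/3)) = n^2 - 2*n - 7/9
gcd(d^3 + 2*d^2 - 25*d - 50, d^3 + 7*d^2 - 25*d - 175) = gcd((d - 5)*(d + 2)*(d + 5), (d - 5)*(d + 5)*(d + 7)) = d^2 - 25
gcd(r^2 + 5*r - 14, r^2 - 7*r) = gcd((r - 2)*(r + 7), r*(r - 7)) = 1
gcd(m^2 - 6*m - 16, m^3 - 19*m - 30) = m + 2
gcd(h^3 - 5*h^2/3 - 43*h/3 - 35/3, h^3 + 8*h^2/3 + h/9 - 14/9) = h^2 + 10*h/3 + 7/3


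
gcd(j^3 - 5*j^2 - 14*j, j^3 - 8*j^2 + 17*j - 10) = 1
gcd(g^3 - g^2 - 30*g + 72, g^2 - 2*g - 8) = g - 4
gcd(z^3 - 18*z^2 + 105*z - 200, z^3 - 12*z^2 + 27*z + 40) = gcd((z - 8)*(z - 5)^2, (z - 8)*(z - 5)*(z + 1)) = z^2 - 13*z + 40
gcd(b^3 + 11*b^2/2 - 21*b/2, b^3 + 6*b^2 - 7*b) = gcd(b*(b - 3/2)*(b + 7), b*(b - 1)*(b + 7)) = b^2 + 7*b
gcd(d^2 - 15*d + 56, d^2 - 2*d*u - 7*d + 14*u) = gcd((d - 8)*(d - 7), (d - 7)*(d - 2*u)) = d - 7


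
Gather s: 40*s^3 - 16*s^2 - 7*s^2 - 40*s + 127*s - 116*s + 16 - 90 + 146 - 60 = 40*s^3 - 23*s^2 - 29*s + 12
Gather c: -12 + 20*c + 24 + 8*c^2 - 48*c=8*c^2 - 28*c + 12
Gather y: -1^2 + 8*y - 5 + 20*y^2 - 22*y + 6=20*y^2 - 14*y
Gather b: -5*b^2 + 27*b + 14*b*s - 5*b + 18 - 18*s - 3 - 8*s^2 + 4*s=-5*b^2 + b*(14*s + 22) - 8*s^2 - 14*s + 15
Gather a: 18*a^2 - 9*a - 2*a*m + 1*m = 18*a^2 + a*(-2*m - 9) + m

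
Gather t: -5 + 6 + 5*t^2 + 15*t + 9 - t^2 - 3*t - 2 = 4*t^2 + 12*t + 8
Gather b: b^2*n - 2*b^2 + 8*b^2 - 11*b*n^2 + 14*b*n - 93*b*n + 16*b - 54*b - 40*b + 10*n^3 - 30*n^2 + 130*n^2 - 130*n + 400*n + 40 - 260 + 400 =b^2*(n + 6) + b*(-11*n^2 - 79*n - 78) + 10*n^3 + 100*n^2 + 270*n + 180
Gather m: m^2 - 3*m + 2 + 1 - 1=m^2 - 3*m + 2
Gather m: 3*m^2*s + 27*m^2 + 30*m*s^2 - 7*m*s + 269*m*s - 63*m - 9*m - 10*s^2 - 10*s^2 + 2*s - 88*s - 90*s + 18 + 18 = m^2*(3*s + 27) + m*(30*s^2 + 262*s - 72) - 20*s^2 - 176*s + 36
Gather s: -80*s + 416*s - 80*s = 256*s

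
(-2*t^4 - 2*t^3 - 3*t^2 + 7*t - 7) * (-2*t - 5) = 4*t^5 + 14*t^4 + 16*t^3 + t^2 - 21*t + 35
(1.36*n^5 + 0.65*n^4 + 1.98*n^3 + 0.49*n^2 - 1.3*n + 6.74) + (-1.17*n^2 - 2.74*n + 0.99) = 1.36*n^5 + 0.65*n^4 + 1.98*n^3 - 0.68*n^2 - 4.04*n + 7.73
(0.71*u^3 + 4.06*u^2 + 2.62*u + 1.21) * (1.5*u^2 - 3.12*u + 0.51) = 1.065*u^5 + 3.8748*u^4 - 8.3751*u^3 - 4.2888*u^2 - 2.439*u + 0.6171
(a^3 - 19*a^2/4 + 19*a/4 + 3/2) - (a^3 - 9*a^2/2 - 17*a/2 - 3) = -a^2/4 + 53*a/4 + 9/2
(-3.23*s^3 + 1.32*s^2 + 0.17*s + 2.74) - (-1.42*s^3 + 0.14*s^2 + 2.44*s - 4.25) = -1.81*s^3 + 1.18*s^2 - 2.27*s + 6.99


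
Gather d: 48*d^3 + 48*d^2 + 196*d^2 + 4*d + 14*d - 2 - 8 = 48*d^3 + 244*d^2 + 18*d - 10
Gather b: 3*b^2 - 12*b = 3*b^2 - 12*b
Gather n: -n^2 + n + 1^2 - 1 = -n^2 + n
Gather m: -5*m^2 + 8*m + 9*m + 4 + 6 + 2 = -5*m^2 + 17*m + 12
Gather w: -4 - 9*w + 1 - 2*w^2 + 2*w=-2*w^2 - 7*w - 3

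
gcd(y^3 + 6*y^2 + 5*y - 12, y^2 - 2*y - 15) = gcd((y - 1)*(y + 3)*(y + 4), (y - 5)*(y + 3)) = y + 3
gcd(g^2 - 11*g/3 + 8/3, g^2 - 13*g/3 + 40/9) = g - 8/3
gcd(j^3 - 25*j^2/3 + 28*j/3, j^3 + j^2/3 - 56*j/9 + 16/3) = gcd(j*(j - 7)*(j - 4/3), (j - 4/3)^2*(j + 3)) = j - 4/3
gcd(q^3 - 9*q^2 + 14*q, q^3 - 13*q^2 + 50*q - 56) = q^2 - 9*q + 14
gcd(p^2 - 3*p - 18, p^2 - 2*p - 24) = p - 6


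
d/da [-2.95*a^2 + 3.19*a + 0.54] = 3.19 - 5.9*a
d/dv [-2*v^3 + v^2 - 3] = 2*v*(1 - 3*v)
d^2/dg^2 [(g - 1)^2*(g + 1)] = 6*g - 2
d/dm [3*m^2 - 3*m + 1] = 6*m - 3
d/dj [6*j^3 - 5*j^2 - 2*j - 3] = 18*j^2 - 10*j - 2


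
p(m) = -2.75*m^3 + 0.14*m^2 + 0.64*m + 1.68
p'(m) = -8.25*m^2 + 0.28*m + 0.64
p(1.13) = -1.39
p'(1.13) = -9.58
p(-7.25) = 1052.36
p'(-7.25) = -435.03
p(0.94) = 0.12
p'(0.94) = -6.39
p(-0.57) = 1.87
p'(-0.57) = -2.20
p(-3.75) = 146.27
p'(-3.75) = -116.43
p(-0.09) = 1.63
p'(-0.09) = 0.55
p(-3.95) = 170.82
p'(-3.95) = -129.19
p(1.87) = -14.62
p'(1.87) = -27.69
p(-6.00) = 596.88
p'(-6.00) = -298.04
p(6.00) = -583.44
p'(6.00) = -294.68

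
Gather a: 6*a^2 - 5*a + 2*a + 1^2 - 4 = 6*a^2 - 3*a - 3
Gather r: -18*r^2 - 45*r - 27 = -18*r^2 - 45*r - 27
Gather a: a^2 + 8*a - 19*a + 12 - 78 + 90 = a^2 - 11*a + 24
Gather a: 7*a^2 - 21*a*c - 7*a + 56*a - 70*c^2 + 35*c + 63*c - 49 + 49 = 7*a^2 + a*(49 - 21*c) - 70*c^2 + 98*c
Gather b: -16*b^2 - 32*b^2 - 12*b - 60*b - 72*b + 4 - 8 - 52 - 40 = -48*b^2 - 144*b - 96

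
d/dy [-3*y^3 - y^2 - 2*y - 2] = -9*y^2 - 2*y - 2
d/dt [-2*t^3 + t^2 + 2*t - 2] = -6*t^2 + 2*t + 2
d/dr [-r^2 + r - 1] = 1 - 2*r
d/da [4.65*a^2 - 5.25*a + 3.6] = 9.3*a - 5.25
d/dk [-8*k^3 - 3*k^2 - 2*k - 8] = -24*k^2 - 6*k - 2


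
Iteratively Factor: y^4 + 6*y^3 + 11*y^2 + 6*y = (y + 2)*(y^3 + 4*y^2 + 3*y) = (y + 1)*(y + 2)*(y^2 + 3*y) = y*(y + 1)*(y + 2)*(y + 3)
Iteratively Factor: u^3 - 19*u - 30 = (u - 5)*(u^2 + 5*u + 6) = (u - 5)*(u + 3)*(u + 2)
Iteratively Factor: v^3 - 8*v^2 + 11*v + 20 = (v - 5)*(v^2 - 3*v - 4) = (v - 5)*(v + 1)*(v - 4)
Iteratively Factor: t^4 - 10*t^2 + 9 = (t + 1)*(t^3 - t^2 - 9*t + 9) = (t - 3)*(t + 1)*(t^2 + 2*t - 3) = (t - 3)*(t - 1)*(t + 1)*(t + 3)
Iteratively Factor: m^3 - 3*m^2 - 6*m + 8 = (m - 1)*(m^2 - 2*m - 8) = (m - 4)*(m - 1)*(m + 2)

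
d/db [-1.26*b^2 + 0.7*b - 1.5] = 0.7 - 2.52*b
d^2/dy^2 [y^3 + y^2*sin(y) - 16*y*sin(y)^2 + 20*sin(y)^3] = -y^2*sin(y) + 4*y*cos(y) - 32*y*cos(2*y) + 6*y - 13*sin(y) - 32*sin(2*y) + 45*sin(3*y)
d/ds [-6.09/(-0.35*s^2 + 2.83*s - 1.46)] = (17.2347 - 4.263*s)/(0.35*s^2 - 2.83*s + 1.46)^2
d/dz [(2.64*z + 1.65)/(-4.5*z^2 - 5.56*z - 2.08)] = (11.88*z^2 + 14.85*z + 3.6828)/(20.25*z^4 + 50.04*z^3 + 49.6336*z^2 + 23.1296*z + 4.3264)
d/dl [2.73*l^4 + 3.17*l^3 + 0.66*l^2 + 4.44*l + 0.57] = 10.92*l^3 + 9.51*l^2 + 1.32*l + 4.44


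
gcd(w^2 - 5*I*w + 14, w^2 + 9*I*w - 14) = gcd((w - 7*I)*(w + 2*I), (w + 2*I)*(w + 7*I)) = w + 2*I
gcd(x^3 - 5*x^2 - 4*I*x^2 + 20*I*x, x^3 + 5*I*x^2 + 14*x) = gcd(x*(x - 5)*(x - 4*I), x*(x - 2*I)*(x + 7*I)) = x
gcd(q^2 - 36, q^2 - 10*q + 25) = 1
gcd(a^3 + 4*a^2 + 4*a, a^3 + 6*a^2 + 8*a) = a^2 + 2*a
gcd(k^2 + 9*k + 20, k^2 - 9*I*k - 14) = 1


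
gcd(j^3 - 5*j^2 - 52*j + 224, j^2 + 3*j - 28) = j^2 + 3*j - 28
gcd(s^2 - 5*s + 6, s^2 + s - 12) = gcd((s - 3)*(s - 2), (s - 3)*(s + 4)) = s - 3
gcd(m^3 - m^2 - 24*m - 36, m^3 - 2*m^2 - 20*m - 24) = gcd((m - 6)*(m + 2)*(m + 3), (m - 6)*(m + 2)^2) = m^2 - 4*m - 12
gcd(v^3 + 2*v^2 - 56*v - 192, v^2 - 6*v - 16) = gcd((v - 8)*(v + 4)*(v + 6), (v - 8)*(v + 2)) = v - 8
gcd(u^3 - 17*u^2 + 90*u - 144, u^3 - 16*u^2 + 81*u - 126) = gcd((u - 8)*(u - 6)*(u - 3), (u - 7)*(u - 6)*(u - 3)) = u^2 - 9*u + 18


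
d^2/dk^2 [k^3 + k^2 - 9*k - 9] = 6*k + 2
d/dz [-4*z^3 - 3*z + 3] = -12*z^2 - 3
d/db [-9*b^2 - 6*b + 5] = -18*b - 6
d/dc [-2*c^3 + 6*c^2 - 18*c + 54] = -6*c^2 + 12*c - 18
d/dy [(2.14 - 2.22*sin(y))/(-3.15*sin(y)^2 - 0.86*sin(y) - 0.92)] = (-6.993*sin(y)^2 + 13.482*sin(y) + 3.8828)*cos(y)/(9.9225*sin(y)^4 + 5.418*sin(y)^3 + 6.5356*sin(y)^2 + 1.5824*sin(y) + 0.8464)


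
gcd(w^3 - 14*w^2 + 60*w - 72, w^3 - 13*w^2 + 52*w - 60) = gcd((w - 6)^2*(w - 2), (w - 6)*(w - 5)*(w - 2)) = w^2 - 8*w + 12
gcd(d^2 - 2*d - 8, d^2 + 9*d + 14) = d + 2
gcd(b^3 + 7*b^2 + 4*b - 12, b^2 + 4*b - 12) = b + 6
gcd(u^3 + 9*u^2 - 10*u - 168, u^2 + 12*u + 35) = u + 7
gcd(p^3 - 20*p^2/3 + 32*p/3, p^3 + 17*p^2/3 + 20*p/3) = p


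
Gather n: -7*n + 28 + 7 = 35 - 7*n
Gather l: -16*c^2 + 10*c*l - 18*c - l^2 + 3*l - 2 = -16*c^2 - 18*c - l^2 + l*(10*c + 3) - 2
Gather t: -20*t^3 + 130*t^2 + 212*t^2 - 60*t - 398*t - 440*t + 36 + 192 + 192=-20*t^3 + 342*t^2 - 898*t + 420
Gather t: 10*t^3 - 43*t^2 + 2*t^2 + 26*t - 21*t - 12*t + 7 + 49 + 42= 10*t^3 - 41*t^2 - 7*t + 98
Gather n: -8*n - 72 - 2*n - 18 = -10*n - 90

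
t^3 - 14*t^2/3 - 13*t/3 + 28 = (t - 4)*(t - 3)*(t + 7/3)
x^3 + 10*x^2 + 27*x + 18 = (x + 1)*(x + 3)*(x + 6)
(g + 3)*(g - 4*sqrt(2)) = g^2 - 4*sqrt(2)*g + 3*g - 12*sqrt(2)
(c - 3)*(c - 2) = c^2 - 5*c + 6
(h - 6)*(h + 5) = h^2 - h - 30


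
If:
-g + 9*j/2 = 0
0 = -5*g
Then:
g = 0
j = 0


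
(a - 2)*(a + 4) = a^2 + 2*a - 8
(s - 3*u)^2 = s^2 - 6*s*u + 9*u^2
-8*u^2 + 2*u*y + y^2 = (-2*u + y)*(4*u + y)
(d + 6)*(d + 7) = d^2 + 13*d + 42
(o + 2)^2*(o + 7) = o^3 + 11*o^2 + 32*o + 28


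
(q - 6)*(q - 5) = q^2 - 11*q + 30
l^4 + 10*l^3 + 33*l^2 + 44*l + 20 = (l + 1)*(l + 2)^2*(l + 5)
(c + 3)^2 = c^2 + 6*c + 9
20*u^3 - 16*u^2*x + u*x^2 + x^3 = (-2*u + x)^2*(5*u + x)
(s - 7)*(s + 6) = s^2 - s - 42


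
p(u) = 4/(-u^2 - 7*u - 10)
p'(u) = 4*(2*u + 7)/(-u^2 - 7*u - 10)^2 = 4*(2*u + 7)/(u^2 + 7*u + 10)^2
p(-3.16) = 1.87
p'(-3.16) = 0.60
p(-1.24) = -1.40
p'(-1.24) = 2.21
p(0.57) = -0.28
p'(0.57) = 0.16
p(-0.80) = -0.79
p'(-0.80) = 0.85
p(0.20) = -0.35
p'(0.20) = 0.23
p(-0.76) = -0.76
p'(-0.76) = 0.79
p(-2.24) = 6.04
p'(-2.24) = 22.97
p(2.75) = -0.11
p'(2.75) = 0.04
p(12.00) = -0.02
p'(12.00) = 0.00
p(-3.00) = 2.00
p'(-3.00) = 1.00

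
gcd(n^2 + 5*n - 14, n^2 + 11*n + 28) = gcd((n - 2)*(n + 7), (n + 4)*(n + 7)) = n + 7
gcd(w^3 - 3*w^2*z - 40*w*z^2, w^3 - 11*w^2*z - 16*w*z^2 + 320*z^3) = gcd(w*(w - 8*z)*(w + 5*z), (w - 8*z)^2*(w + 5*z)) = -w^2 + 3*w*z + 40*z^2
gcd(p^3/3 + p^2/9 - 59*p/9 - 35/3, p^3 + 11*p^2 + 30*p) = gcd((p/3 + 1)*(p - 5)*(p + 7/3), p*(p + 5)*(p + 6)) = 1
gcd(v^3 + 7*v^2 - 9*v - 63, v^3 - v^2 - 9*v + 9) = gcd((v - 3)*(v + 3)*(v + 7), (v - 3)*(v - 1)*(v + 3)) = v^2 - 9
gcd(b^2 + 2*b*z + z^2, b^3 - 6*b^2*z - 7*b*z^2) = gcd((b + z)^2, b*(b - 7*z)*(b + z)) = b + z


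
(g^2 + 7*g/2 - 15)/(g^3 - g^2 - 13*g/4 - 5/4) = 2*(g + 6)/(2*g^2 + 3*g + 1)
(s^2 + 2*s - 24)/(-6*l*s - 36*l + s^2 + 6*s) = (s - 4)/(-6*l + s)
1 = 1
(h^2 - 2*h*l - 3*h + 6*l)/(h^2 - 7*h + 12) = (h - 2*l)/(h - 4)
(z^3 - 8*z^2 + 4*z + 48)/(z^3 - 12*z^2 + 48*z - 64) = (z^2 - 4*z - 12)/(z^2 - 8*z + 16)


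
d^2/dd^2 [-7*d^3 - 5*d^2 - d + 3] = -42*d - 10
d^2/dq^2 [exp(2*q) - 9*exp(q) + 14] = (4*exp(q) - 9)*exp(q)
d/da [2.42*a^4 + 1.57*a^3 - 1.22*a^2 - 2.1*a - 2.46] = 9.68*a^3 + 4.71*a^2 - 2.44*a - 2.1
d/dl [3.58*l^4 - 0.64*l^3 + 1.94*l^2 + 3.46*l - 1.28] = 14.32*l^3 - 1.92*l^2 + 3.88*l + 3.46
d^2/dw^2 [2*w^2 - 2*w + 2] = 4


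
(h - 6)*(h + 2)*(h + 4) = h^3 - 28*h - 48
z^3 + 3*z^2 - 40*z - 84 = (z - 6)*(z + 2)*(z + 7)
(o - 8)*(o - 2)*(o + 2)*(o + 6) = o^4 - 2*o^3 - 52*o^2 + 8*o + 192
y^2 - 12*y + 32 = (y - 8)*(y - 4)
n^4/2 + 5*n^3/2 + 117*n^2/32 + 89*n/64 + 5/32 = (n/2 + 1)*(n + 1/4)^2*(n + 5/2)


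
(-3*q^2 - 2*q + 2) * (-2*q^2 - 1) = 6*q^4 + 4*q^3 - q^2 + 2*q - 2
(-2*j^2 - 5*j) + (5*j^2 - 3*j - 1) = 3*j^2 - 8*j - 1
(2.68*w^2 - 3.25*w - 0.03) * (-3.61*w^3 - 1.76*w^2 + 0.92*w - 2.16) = -9.6748*w^5 + 7.0157*w^4 + 8.2939*w^3 - 8.726*w^2 + 6.9924*w + 0.0648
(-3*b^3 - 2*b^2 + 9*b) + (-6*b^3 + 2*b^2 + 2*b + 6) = -9*b^3 + 11*b + 6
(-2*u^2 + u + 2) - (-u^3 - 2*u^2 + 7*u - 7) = u^3 - 6*u + 9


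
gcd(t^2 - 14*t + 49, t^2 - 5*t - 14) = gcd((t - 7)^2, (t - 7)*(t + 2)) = t - 7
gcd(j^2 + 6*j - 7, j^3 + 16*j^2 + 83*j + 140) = j + 7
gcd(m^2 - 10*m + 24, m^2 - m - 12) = m - 4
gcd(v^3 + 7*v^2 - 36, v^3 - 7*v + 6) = v^2 + v - 6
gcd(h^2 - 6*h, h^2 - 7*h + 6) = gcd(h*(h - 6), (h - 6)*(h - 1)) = h - 6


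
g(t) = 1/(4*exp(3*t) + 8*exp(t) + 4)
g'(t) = (-12*exp(3*t) - 8*exp(t))/(4*exp(3*t) + 8*exp(t) + 4)^2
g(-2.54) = 0.22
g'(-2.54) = -0.03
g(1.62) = 0.00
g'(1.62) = -0.01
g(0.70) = 0.02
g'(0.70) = -0.04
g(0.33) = 0.04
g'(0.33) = -0.06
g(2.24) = 0.00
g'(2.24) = -0.00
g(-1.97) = 0.20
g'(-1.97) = -0.04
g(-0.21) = 0.08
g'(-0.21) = -0.08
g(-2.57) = 0.22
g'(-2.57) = -0.03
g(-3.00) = 0.23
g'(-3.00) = -0.02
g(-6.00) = 0.25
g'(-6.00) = 0.00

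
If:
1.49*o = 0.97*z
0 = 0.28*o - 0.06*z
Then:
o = 0.00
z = 0.00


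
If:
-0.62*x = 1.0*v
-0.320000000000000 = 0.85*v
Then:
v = -0.38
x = 0.61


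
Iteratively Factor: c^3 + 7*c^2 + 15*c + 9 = (c + 1)*(c^2 + 6*c + 9) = (c + 1)*(c + 3)*(c + 3)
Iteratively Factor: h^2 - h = (h - 1)*(h)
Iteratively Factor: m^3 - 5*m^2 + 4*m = (m - 4)*(m^2 - m) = m*(m - 4)*(m - 1)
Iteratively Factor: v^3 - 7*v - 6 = (v - 3)*(v^2 + 3*v + 2) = (v - 3)*(v + 1)*(v + 2)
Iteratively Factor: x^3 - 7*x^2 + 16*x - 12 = (x - 2)*(x^2 - 5*x + 6) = (x - 3)*(x - 2)*(x - 2)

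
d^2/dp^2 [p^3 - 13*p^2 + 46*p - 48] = 6*p - 26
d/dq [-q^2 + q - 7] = 1 - 2*q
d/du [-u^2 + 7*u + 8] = 7 - 2*u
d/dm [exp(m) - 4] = exp(m)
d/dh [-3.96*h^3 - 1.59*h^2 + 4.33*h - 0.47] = -11.88*h^2 - 3.18*h + 4.33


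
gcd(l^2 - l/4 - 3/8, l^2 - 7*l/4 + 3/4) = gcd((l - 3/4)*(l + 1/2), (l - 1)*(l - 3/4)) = l - 3/4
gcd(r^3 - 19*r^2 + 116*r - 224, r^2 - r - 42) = r - 7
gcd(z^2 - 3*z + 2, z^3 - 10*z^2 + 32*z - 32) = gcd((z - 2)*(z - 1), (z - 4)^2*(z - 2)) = z - 2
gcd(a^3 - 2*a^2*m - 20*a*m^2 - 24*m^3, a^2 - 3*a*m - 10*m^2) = a + 2*m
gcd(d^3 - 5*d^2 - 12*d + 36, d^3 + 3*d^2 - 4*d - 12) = d^2 + d - 6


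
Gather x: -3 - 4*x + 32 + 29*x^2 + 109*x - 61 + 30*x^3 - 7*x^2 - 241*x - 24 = 30*x^3 + 22*x^2 - 136*x - 56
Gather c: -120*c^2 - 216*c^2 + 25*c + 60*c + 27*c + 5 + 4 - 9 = -336*c^2 + 112*c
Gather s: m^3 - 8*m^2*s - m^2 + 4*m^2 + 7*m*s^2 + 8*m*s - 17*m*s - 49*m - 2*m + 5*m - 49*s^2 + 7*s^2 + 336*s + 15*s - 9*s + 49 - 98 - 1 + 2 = m^3 + 3*m^2 - 46*m + s^2*(7*m - 42) + s*(-8*m^2 - 9*m + 342) - 48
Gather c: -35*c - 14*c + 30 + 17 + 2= 49 - 49*c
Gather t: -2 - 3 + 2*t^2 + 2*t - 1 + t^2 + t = 3*t^2 + 3*t - 6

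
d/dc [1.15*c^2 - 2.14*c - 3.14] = 2.3*c - 2.14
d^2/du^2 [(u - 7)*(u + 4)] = 2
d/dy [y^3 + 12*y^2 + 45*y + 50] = 3*y^2 + 24*y + 45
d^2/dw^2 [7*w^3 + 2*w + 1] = 42*w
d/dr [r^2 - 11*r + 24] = 2*r - 11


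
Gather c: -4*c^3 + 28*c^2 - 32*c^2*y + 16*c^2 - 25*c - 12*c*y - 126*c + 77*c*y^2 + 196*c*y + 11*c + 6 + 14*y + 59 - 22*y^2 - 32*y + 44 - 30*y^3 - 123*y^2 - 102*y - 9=-4*c^3 + c^2*(44 - 32*y) + c*(77*y^2 + 184*y - 140) - 30*y^3 - 145*y^2 - 120*y + 100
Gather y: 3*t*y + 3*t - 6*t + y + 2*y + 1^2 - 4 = -3*t + y*(3*t + 3) - 3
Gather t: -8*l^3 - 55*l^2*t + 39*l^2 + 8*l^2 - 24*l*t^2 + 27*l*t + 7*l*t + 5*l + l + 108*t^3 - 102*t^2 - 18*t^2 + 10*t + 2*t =-8*l^3 + 47*l^2 + 6*l + 108*t^3 + t^2*(-24*l - 120) + t*(-55*l^2 + 34*l + 12)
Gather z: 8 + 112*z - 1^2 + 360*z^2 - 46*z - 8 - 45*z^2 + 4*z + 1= 315*z^2 + 70*z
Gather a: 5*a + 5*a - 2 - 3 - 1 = 10*a - 6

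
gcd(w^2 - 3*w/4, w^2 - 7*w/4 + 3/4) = w - 3/4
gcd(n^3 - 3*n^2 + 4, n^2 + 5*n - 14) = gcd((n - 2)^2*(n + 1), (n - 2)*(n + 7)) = n - 2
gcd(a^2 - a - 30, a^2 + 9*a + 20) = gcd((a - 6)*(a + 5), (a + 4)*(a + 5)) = a + 5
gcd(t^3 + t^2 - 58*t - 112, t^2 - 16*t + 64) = t - 8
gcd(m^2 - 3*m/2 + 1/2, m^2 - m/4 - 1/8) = m - 1/2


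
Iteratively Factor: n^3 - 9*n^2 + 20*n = (n)*(n^2 - 9*n + 20) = n*(n - 4)*(n - 5)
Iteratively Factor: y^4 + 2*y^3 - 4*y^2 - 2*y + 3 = (y + 1)*(y^3 + y^2 - 5*y + 3) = (y - 1)*(y + 1)*(y^2 + 2*y - 3) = (y - 1)^2*(y + 1)*(y + 3)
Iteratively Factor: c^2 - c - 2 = (c - 2)*(c + 1)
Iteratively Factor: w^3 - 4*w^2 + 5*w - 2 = (w - 1)*(w^2 - 3*w + 2) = (w - 2)*(w - 1)*(w - 1)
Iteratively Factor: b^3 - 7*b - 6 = (b - 3)*(b^2 + 3*b + 2) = (b - 3)*(b + 1)*(b + 2)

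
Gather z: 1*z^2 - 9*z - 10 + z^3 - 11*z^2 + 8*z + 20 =z^3 - 10*z^2 - z + 10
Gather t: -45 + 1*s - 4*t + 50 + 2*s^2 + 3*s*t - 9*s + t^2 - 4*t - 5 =2*s^2 - 8*s + t^2 + t*(3*s - 8)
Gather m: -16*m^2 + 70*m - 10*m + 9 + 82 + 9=-16*m^2 + 60*m + 100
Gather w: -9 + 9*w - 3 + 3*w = 12*w - 12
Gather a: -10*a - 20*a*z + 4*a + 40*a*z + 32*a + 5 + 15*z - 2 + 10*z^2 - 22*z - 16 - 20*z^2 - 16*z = a*(20*z + 26) - 10*z^2 - 23*z - 13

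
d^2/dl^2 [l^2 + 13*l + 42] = 2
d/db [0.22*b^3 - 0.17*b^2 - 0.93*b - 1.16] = 0.66*b^2 - 0.34*b - 0.93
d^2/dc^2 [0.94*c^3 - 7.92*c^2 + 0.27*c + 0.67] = 5.64*c - 15.84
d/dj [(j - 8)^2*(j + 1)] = 3*(j - 8)*(j - 2)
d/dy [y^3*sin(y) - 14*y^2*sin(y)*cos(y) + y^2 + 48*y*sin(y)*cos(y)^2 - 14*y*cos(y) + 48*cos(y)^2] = y^3*cos(y) + 3*y^2*sin(y) - 14*y^2*cos(2*y) + 14*y*sin(y) - 14*y*sin(2*y) + 12*y*cos(y) + 36*y*cos(3*y) + 2*y + 12*sin(y) - 48*sin(2*y) + 12*sin(3*y) - 14*cos(y)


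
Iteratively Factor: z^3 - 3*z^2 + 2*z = (z)*(z^2 - 3*z + 2) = z*(z - 2)*(z - 1)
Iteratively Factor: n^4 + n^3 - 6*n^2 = (n - 2)*(n^3 + 3*n^2) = n*(n - 2)*(n^2 + 3*n) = n*(n - 2)*(n + 3)*(n)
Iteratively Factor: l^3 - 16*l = (l - 4)*(l^2 + 4*l) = (l - 4)*(l + 4)*(l)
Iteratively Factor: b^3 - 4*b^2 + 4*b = (b)*(b^2 - 4*b + 4) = b*(b - 2)*(b - 2)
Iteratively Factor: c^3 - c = (c)*(c^2 - 1) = c*(c + 1)*(c - 1)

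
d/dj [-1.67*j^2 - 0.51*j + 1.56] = -3.34*j - 0.51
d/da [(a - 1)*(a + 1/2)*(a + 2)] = 3*a^2 + 3*a - 3/2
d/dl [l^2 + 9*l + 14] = 2*l + 9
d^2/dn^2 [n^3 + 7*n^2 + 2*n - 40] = 6*n + 14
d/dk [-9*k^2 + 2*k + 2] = 2 - 18*k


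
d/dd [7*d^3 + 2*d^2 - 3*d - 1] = 21*d^2 + 4*d - 3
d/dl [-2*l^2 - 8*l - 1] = -4*l - 8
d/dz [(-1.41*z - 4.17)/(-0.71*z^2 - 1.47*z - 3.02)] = (1.0011*z^2 + 2.0727*z - (1.41*z + 4.17)*(1.42*z + 1.47) + 4.2582)/(0.71*z^2 + 1.47*z + 3.02)^2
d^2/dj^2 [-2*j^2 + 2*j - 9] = -4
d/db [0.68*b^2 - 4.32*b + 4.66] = 1.36*b - 4.32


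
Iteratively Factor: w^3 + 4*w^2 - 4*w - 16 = (w + 4)*(w^2 - 4) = (w + 2)*(w + 4)*(w - 2)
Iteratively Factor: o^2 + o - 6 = (o - 2)*(o + 3)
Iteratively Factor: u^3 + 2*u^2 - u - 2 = (u - 1)*(u^2 + 3*u + 2) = (u - 1)*(u + 2)*(u + 1)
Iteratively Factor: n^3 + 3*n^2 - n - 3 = (n + 1)*(n^2 + 2*n - 3) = (n - 1)*(n + 1)*(n + 3)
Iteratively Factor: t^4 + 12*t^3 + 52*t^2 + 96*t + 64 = (t + 4)*(t^3 + 8*t^2 + 20*t + 16) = (t + 2)*(t + 4)*(t^2 + 6*t + 8) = (t + 2)^2*(t + 4)*(t + 4)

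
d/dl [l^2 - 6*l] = 2*l - 6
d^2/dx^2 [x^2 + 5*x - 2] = 2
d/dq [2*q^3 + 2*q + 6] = 6*q^2 + 2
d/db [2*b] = 2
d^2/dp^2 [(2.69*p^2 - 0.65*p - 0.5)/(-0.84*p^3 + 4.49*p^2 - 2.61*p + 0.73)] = (-3.79612800000001*p^6 + 2.75184000000002*p^5 + 24.9096960000001*p^4 - 92.9555839999999*p^3 + 124.742538*p^2 - 46.10013*p + 3.144288)/(0.592704*p^9 - 9.504432*p^8 + 56.3283*p^7 - 151.127369*p^6 + 191.539683*p^5 - 145.512318*p^4 + 70.451271*p^3 - 22.096662*p^2 + 4.172607*p - 0.389017)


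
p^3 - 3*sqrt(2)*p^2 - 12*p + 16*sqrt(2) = (p - 4*sqrt(2))*(p - sqrt(2))*(p + 2*sqrt(2))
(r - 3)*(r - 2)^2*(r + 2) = r^4 - 5*r^3 + 2*r^2 + 20*r - 24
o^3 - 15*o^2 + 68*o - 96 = (o - 8)*(o - 4)*(o - 3)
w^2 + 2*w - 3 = (w - 1)*(w + 3)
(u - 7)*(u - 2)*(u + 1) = u^3 - 8*u^2 + 5*u + 14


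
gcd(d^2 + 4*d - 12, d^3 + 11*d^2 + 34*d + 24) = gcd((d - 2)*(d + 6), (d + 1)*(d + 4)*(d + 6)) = d + 6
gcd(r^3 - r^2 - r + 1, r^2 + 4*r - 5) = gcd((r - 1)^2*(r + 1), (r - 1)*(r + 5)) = r - 1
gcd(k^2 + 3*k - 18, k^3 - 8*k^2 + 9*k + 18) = k - 3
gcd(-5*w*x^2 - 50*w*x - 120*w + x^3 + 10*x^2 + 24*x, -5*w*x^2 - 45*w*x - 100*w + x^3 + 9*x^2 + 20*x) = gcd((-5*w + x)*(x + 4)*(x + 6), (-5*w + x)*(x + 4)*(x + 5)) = -5*w*x - 20*w + x^2 + 4*x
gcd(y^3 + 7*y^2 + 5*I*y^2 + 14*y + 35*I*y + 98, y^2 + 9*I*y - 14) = y + 7*I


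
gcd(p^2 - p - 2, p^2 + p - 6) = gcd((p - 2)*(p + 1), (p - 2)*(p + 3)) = p - 2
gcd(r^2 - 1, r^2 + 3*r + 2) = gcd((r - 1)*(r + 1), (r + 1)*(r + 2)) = r + 1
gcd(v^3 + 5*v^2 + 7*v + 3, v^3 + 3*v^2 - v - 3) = v^2 + 4*v + 3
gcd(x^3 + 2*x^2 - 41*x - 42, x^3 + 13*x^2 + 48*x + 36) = x + 1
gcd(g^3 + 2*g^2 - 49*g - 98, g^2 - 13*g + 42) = g - 7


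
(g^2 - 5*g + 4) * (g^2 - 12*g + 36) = g^4 - 17*g^3 + 100*g^2 - 228*g + 144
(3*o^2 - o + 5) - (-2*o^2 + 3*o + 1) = 5*o^2 - 4*o + 4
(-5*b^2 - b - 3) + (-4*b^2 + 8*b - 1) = -9*b^2 + 7*b - 4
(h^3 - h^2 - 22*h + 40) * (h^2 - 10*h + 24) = h^5 - 11*h^4 + 12*h^3 + 236*h^2 - 928*h + 960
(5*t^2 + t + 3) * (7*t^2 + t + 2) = 35*t^4 + 12*t^3 + 32*t^2 + 5*t + 6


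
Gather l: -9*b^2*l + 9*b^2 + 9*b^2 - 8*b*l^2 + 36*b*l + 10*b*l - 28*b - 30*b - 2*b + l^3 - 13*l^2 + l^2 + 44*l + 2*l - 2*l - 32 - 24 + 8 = 18*b^2 - 60*b + l^3 + l^2*(-8*b - 12) + l*(-9*b^2 + 46*b + 44) - 48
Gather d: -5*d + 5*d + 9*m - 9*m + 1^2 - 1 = 0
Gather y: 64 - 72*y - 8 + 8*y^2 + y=8*y^2 - 71*y + 56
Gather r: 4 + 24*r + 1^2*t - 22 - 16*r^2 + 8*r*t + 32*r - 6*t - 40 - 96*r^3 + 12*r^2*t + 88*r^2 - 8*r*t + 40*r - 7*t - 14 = -96*r^3 + r^2*(12*t + 72) + 96*r - 12*t - 72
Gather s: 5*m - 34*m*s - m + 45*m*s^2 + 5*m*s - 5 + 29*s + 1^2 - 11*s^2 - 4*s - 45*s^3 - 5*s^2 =4*m - 45*s^3 + s^2*(45*m - 16) + s*(25 - 29*m) - 4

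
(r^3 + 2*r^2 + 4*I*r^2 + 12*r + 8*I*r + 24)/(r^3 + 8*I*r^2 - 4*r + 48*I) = (r + 2)/(r + 4*I)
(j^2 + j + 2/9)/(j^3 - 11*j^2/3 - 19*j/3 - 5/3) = (j + 2/3)/(j^2 - 4*j - 5)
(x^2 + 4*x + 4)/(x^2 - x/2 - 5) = 2*(x + 2)/(2*x - 5)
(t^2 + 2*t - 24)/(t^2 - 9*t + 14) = (t^2 + 2*t - 24)/(t^2 - 9*t + 14)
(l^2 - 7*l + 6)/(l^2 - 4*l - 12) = (l - 1)/(l + 2)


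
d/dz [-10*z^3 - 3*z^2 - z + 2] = -30*z^2 - 6*z - 1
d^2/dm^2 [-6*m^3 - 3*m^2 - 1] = -36*m - 6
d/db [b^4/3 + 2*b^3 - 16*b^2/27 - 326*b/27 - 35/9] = 4*b^3/3 + 6*b^2 - 32*b/27 - 326/27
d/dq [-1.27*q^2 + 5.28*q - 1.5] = 5.28 - 2.54*q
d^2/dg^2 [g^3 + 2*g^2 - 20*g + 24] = 6*g + 4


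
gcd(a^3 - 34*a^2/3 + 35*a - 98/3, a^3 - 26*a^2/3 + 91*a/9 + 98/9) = a^2 - 28*a/3 + 49/3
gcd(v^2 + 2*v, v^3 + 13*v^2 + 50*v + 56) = v + 2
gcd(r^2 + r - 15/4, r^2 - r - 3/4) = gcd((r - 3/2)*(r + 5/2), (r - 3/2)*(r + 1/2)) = r - 3/2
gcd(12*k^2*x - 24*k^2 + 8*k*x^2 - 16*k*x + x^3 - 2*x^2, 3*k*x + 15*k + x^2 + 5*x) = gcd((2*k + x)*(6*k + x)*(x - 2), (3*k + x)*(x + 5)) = 1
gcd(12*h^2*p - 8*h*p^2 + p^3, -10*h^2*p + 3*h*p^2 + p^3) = -2*h*p + p^2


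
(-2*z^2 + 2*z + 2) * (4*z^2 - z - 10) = -8*z^4 + 10*z^3 + 26*z^2 - 22*z - 20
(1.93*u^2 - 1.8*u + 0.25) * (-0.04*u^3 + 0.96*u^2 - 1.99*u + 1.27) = -0.0772*u^5 + 1.9248*u^4 - 5.5787*u^3 + 6.2731*u^2 - 2.7835*u + 0.3175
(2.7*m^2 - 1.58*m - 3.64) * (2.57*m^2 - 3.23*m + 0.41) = 6.939*m^4 - 12.7816*m^3 - 3.1444*m^2 + 11.1094*m - 1.4924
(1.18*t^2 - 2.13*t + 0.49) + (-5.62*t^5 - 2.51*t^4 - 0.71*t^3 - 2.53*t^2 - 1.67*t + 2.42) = -5.62*t^5 - 2.51*t^4 - 0.71*t^3 - 1.35*t^2 - 3.8*t + 2.91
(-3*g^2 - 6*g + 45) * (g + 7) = -3*g^3 - 27*g^2 + 3*g + 315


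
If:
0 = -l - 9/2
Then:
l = -9/2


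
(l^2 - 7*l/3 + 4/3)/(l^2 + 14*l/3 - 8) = (l - 1)/(l + 6)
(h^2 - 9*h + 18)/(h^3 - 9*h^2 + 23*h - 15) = (h - 6)/(h^2 - 6*h + 5)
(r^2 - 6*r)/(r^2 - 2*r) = (r - 6)/(r - 2)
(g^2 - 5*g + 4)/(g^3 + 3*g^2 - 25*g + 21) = (g - 4)/(g^2 + 4*g - 21)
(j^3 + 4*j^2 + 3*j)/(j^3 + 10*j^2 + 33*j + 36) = j*(j + 1)/(j^2 + 7*j + 12)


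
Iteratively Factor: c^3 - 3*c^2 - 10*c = (c + 2)*(c^2 - 5*c) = (c - 5)*(c + 2)*(c)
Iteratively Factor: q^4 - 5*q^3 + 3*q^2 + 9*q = (q - 3)*(q^3 - 2*q^2 - 3*q) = q*(q - 3)*(q^2 - 2*q - 3) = q*(q - 3)^2*(q + 1)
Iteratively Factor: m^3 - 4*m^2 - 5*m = (m - 5)*(m^2 + m) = (m - 5)*(m + 1)*(m)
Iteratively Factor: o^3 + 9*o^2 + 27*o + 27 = (o + 3)*(o^2 + 6*o + 9) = (o + 3)^2*(o + 3)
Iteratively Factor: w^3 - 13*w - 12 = (w + 3)*(w^2 - 3*w - 4) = (w - 4)*(w + 3)*(w + 1)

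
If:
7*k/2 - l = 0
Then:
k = 2*l/7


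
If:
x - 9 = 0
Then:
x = 9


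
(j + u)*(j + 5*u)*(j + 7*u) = j^3 + 13*j^2*u + 47*j*u^2 + 35*u^3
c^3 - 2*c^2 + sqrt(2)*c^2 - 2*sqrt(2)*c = c*(c - 2)*(c + sqrt(2))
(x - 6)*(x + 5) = x^2 - x - 30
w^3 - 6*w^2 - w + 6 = (w - 6)*(w - 1)*(w + 1)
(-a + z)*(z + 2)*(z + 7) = -a*z^2 - 9*a*z - 14*a + z^3 + 9*z^2 + 14*z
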